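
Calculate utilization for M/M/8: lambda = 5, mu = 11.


rho = lambda/(c*mu) = 5/(8*11) = 0.0568

0.0568


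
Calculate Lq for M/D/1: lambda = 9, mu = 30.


M/D/1: Lq = rho^2 / (2*(1-rho)) where rho = 9/30; Lq = 0.06

0.06


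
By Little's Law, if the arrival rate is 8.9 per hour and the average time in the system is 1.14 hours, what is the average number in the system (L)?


L = lambda * W = 8.9 * 1.14 = 10.15

10.15


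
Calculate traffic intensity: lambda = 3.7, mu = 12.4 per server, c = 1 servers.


rho = lambda / (c * mu) = 3.7 / (1 * 12.4) = 0.2984

0.2984


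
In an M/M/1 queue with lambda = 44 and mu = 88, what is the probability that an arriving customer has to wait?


P(wait) = rho = lambda/mu = 44/88 = 0.5

0.5


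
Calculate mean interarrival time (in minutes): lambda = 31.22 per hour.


Mean interarrival time = 60/lambda = 60/31.22 = 1.92 minutes

1.92 minutes


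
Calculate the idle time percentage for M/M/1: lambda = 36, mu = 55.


Idle fraction = (1 - rho) * 100 = (1 - 36/55) * 100 = 34.5%

34.5%


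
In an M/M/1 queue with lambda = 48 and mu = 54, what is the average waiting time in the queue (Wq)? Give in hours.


rho = 48/54; Wq = rho/(mu - lambda) = 0.1481 hours

0.1481 hours


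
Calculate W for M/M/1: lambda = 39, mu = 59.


W = 1/(mu - lambda) = 1/(59 - 39) = 0.05 hours

0.05 hours


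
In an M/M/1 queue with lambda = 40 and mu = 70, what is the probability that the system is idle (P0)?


P0 = 1 - rho = 1 - 40/70 = 0.4286

0.4286


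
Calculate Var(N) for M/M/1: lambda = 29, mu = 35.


rho = 29/35; Var(N) = rho/(1-rho)^2 = 28.19

28.19


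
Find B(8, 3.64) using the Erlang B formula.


B(N,A) = (A^N/N!) / sum(A^k/k!, k=0..N) with N=8, A=3.64 = 0.0203

0.0203


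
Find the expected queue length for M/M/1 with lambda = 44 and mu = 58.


rho = 44/58; Lq = rho^2/(1-rho) = 2.38

2.38


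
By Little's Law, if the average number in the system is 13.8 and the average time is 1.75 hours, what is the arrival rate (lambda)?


lambda = L / W = 13.8 / 1.75 = 7.89 per hour

7.89 per hour


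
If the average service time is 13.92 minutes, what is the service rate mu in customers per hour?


mu = 60 / avg_service_time = 60 / 13.92 = 4.31 per hour

4.31 per hour


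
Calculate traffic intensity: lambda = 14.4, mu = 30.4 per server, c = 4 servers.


rho = lambda / (c * mu) = 14.4 / (4 * 30.4) = 0.1184

0.1184


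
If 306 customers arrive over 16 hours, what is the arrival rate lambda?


lambda = total arrivals / time = 306 / 16 = 19.13 per hour

19.13 per hour


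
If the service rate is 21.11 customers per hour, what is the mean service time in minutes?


Mean service time = 60/mu = 60/21.11 = 2.84 minutes

2.84 minutes


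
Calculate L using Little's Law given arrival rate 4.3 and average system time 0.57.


L = lambda * W = 4.3 * 0.57 = 2.45

2.45


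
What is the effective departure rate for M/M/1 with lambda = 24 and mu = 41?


For a stable queue (lambda < mu), throughput = lambda = 24 per hour

24 per hour


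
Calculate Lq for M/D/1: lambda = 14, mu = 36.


M/D/1: Lq = rho^2 / (2*(1-rho)) where rho = 14/36; Lq = 0.12

0.12


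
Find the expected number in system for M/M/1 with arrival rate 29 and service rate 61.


rho = 29/61; L = rho/(1-rho) = 0.91

0.91


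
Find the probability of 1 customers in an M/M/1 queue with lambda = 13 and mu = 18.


rho = 13/18; P(n) = (1-rho)*rho^n = (1-13/18)*(13/18)^1 = 0.2006

0.2006


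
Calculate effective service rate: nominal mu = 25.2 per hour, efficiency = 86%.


Effective rate = mu * efficiency = 25.2 * 0.86 = 21.67 per hour

21.67 per hour


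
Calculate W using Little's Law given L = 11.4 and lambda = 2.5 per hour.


W = L / lambda = 11.4 / 2.5 = 4.56 hours

4.56 hours


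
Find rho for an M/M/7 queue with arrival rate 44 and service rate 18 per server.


rho = lambda/(c*mu) = 44/(7*18) = 0.3492

0.3492


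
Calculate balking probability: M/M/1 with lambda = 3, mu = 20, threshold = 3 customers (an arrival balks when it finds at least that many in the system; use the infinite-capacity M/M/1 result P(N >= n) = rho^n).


P(N >= 3) = rho^3 = (3/20)^3 = 0.0034

0.0034


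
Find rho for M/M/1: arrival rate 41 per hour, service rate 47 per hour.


rho = lambda/mu = 41/47 = 0.8723

0.8723


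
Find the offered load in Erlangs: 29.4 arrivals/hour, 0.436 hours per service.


Offered load a = lambda * E[S] = 29.4 * 0.436 = 12.82 Erlangs

12.82 Erlangs


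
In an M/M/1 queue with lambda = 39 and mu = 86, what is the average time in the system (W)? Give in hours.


W = 1/(mu - lambda) = 1/(86 - 39) = 0.0213 hours

0.0213 hours


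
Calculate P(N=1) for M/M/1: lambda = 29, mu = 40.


rho = 29/40; P(n) = (1-rho)*rho^n = (1-29/40)*(29/40)^1 = 0.1994

0.1994


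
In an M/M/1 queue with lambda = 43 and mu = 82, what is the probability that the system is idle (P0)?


P0 = 1 - rho = 1 - 43/82 = 0.4756

0.4756


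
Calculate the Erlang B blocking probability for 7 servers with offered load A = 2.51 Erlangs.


B(N,A) = (A^N/N!) / sum(A^k/k!, k=0..N) with N=7, A=2.51 = 0.0102

0.0102


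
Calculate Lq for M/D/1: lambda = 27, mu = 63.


M/D/1: Lq = rho^2 / (2*(1-rho)) where rho = 27/63; Lq = 0.16

0.16


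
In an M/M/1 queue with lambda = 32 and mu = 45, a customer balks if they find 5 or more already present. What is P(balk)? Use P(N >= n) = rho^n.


P(N >= 5) = rho^5 = (32/45)^5 = 0.1818

0.1818


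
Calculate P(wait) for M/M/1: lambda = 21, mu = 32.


P(wait) = rho = lambda/mu = 21/32 = 0.6563

0.6563


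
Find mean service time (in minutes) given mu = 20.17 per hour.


Mean service time = 60/mu = 60/20.17 = 2.97 minutes

2.97 minutes


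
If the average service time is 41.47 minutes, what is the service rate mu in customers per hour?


mu = 60 / avg_service_time = 60 / 41.47 = 1.45 per hour

1.45 per hour


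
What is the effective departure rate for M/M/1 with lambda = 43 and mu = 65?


For a stable queue (lambda < mu), throughput = lambda = 43 per hour

43 per hour


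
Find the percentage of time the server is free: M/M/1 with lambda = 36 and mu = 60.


Idle fraction = (1 - rho) * 100 = (1 - 36/60) * 100 = 40.0%

40.0%


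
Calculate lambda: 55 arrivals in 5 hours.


lambda = total arrivals / time = 55 / 5 = 11.0 per hour

11.0 per hour


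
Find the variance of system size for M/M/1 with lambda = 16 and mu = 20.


rho = 16/20; Var(N) = rho/(1-rho)^2 = 20.0

20.0


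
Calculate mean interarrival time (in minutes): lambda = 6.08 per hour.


Mean interarrival time = 60/lambda = 60/6.08 = 9.87 minutes

9.87 minutes


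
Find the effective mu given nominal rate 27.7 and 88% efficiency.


Effective rate = mu * efficiency = 27.7 * 0.88 = 24.38 per hour

24.38 per hour


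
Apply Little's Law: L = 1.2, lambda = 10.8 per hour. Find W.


W = L / lambda = 1.2 / 10.8 = 0.1111 hours

0.1111 hours


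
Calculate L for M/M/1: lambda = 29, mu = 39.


rho = 29/39; L = rho/(1-rho) = 2.9

2.9


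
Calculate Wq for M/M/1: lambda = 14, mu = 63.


rho = 14/63; Wq = rho/(mu - lambda) = 0.0045 hours

0.0045 hours


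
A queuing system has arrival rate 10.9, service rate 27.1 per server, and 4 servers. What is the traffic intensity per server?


rho = lambda / (c * mu) = 10.9 / (4 * 27.1) = 0.1006

0.1006


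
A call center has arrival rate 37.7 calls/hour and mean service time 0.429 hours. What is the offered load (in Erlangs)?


Offered load a = lambda * E[S] = 37.7 * 0.429 = 16.17 Erlangs

16.17 Erlangs


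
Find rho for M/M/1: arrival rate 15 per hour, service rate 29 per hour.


rho = lambda/mu = 15/29 = 0.5172

0.5172


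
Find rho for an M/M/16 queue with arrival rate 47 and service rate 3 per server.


rho = lambda/(c*mu) = 47/(16*3) = 0.9792

0.9792


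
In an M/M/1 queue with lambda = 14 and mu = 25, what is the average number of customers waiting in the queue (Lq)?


rho = 14/25; Lq = rho^2/(1-rho) = 0.71

0.71


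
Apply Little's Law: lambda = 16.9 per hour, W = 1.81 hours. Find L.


L = lambda * W = 16.9 * 1.81 = 30.59

30.59


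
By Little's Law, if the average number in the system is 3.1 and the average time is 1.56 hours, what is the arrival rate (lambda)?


lambda = L / W = 3.1 / 1.56 = 1.99 per hour

1.99 per hour


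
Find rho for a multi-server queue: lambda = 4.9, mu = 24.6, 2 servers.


rho = lambda / (c * mu) = 4.9 / (2 * 24.6) = 0.0996

0.0996


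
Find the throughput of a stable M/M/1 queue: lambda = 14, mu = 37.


For a stable queue (lambda < mu), throughput = lambda = 14 per hour

14 per hour


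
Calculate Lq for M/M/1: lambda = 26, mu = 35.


rho = 26/35; Lq = rho^2/(1-rho) = 2.15

2.15


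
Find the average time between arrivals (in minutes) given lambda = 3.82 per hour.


Mean interarrival time = 60/lambda = 60/3.82 = 15.71 minutes

15.71 minutes


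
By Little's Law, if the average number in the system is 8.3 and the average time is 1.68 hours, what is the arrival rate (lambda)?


lambda = L / W = 8.3 / 1.68 = 4.94 per hour

4.94 per hour


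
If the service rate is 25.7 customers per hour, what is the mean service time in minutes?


Mean service time = 60/mu = 60/25.7 = 2.33 minutes

2.33 minutes


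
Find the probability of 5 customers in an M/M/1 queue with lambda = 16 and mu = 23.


rho = 16/23; P(n) = (1-rho)*rho^n = (1-16/23)*(16/23)^5 = 0.0496

0.0496


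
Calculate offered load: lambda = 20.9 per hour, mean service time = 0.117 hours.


Offered load a = lambda * E[S] = 20.9 * 0.117 = 2.45 Erlangs

2.45 Erlangs


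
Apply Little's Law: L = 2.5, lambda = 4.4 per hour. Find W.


W = L / lambda = 2.5 / 4.4 = 0.5682 hours

0.5682 hours


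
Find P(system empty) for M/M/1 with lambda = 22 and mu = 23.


P0 = 1 - rho = 1 - 22/23 = 0.0435

0.0435


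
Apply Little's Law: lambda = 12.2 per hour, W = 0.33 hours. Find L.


L = lambda * W = 12.2 * 0.33 = 4.03

4.03


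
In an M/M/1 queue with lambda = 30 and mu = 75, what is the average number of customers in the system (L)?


rho = 30/75; L = rho/(1-rho) = 0.67

0.67


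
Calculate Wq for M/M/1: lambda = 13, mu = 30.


rho = 13/30; Wq = rho/(mu - lambda) = 0.0255 hours

0.0255 hours


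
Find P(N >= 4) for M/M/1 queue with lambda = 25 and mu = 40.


P(N >= 4) = rho^4 = (25/40)^4 = 0.1526

0.1526


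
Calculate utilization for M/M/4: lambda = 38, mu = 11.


rho = lambda/(c*mu) = 38/(4*11) = 0.8636

0.8636


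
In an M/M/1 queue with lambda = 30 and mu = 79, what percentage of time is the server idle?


Idle fraction = (1 - rho) * 100 = (1 - 30/79) * 100 = 62.0%

62.0%


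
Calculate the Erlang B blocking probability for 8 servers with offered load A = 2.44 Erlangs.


B(N,A) = (A^N/N!) / sum(A^k/k!, k=0..N) with N=8, A=2.44 = 0.0027

0.0027


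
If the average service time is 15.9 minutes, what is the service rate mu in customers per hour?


mu = 60 / avg_service_time = 60 / 15.9 = 3.77 per hour

3.77 per hour


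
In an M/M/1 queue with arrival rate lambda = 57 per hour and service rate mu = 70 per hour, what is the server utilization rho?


rho = lambda/mu = 57/70 = 0.8143

0.8143


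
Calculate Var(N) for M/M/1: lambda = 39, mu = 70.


rho = 39/70; Var(N) = rho/(1-rho)^2 = 2.84

2.84


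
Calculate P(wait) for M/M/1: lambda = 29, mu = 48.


P(wait) = rho = lambda/mu = 29/48 = 0.6042

0.6042


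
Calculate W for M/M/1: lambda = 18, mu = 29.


W = 1/(mu - lambda) = 1/(29 - 18) = 0.0909 hours

0.0909 hours


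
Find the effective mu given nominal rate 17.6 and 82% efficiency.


Effective rate = mu * efficiency = 17.6 * 0.82 = 14.43 per hour

14.43 per hour


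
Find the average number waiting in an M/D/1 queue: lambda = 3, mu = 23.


M/D/1: Lq = rho^2 / (2*(1-rho)) where rho = 3/23; Lq = 0.01

0.01


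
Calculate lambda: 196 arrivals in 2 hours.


lambda = total arrivals / time = 196 / 2 = 98.0 per hour

98.0 per hour


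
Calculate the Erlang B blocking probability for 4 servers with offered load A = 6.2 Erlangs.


B(N,A) = (A^N/N!) / sum(A^k/k!, k=0..N) with N=4, A=6.2 = 0.4821

0.4821


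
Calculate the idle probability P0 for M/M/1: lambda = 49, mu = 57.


P0 = 1 - rho = 1 - 49/57 = 0.1404

0.1404


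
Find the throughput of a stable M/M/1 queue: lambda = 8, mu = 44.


For a stable queue (lambda < mu), throughput = lambda = 8 per hour

8 per hour


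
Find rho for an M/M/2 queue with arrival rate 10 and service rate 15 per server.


rho = lambda/(c*mu) = 10/(2*15) = 0.3333

0.3333


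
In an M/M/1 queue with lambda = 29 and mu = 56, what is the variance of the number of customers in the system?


rho = 29/56; Var(N) = rho/(1-rho)^2 = 2.23

2.23


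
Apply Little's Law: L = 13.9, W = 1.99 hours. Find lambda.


lambda = L / W = 13.9 / 1.99 = 6.98 per hour

6.98 per hour


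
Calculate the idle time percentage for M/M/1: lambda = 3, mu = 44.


Idle fraction = (1 - rho) * 100 = (1 - 3/44) * 100 = 93.2%

93.2%


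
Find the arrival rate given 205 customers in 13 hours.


lambda = total arrivals / time = 205 / 13 = 15.77 per hour

15.77 per hour


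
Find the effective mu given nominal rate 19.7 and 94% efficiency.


Effective rate = mu * efficiency = 19.7 * 0.94 = 18.52 per hour

18.52 per hour


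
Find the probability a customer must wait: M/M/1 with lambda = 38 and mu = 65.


P(wait) = rho = lambda/mu = 38/65 = 0.5846

0.5846


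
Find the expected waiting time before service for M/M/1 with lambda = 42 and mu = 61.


rho = 42/61; Wq = rho/(mu - lambda) = 0.0362 hours

0.0362 hours


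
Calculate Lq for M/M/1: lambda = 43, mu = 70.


rho = 43/70; Lq = rho^2/(1-rho) = 0.98

0.98


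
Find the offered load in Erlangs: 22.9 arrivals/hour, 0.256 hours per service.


Offered load a = lambda * E[S] = 22.9 * 0.256 = 5.86 Erlangs

5.86 Erlangs


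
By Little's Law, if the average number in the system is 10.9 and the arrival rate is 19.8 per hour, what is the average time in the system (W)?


W = L / lambda = 10.9 / 19.8 = 0.5505 hours

0.5505 hours


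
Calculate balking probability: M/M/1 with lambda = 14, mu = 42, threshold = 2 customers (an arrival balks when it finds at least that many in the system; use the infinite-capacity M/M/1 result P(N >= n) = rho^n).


P(N >= 2) = rho^2 = (14/42)^2 = 0.1111

0.1111


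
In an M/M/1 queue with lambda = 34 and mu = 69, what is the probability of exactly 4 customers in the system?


rho = 34/69; P(n) = (1-rho)*rho^n = (1-34/69)*(34/69)^4 = 0.0299

0.0299


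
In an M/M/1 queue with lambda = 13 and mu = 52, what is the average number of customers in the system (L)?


rho = 13/52; L = rho/(1-rho) = 0.33

0.33


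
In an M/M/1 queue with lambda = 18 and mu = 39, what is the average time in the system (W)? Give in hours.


W = 1/(mu - lambda) = 1/(39 - 18) = 0.0476 hours

0.0476 hours


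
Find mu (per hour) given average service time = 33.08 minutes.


mu = 60 / avg_service_time = 60 / 33.08 = 1.81 per hour

1.81 per hour


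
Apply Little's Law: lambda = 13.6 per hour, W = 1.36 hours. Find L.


L = lambda * W = 13.6 * 1.36 = 18.5

18.5


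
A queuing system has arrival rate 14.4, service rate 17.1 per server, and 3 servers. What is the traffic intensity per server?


rho = lambda / (c * mu) = 14.4 / (3 * 17.1) = 0.2807

0.2807


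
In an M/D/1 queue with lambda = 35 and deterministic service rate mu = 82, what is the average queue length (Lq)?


M/D/1: Lq = rho^2 / (2*(1-rho)) where rho = 35/82; Lq = 0.16

0.16


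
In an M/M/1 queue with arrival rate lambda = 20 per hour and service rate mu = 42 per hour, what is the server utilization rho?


rho = lambda/mu = 20/42 = 0.4762

0.4762


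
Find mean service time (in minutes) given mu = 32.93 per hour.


Mean service time = 60/mu = 60/32.93 = 1.82 minutes

1.82 minutes


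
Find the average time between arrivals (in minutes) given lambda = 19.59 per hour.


Mean interarrival time = 60/lambda = 60/19.59 = 3.06 minutes

3.06 minutes


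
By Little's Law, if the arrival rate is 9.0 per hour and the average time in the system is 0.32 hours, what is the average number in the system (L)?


L = lambda * W = 9.0 * 0.32 = 2.88

2.88


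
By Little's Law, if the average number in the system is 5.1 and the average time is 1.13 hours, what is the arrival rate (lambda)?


lambda = L / W = 5.1 / 1.13 = 4.51 per hour

4.51 per hour


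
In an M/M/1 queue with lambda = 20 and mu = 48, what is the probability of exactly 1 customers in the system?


rho = 20/48; P(n) = (1-rho)*rho^n = (1-20/48)*(20/48)^1 = 0.2431

0.2431


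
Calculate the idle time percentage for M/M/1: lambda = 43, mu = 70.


Idle fraction = (1 - rho) * 100 = (1 - 43/70) * 100 = 38.6%

38.6%


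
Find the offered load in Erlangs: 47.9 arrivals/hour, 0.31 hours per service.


Offered load a = lambda * E[S] = 47.9 * 0.31 = 14.85 Erlangs

14.85 Erlangs


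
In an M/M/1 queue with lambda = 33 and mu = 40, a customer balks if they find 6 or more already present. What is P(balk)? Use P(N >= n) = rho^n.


P(N >= 6) = rho^6 = (33/40)^6 = 0.3153

0.3153


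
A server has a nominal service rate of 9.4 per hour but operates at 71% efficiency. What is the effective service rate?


Effective rate = mu * efficiency = 9.4 * 0.71 = 6.67 per hour

6.67 per hour


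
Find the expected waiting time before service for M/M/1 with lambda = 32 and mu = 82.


rho = 32/82; Wq = rho/(mu - lambda) = 0.0078 hours

0.0078 hours


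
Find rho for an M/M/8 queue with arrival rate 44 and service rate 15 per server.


rho = lambda/(c*mu) = 44/(8*15) = 0.3667

0.3667


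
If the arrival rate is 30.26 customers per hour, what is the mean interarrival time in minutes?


Mean interarrival time = 60/lambda = 60/30.26 = 1.98 minutes

1.98 minutes


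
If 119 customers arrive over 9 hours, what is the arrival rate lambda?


lambda = total arrivals / time = 119 / 9 = 13.22 per hour

13.22 per hour


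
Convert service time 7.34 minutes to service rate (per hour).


mu = 60 / avg_service_time = 60 / 7.34 = 8.17 per hour

8.17 per hour


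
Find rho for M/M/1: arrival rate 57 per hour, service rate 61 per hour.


rho = lambda/mu = 57/61 = 0.9344

0.9344


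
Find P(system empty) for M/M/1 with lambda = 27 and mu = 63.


P0 = 1 - rho = 1 - 27/63 = 0.5714

0.5714


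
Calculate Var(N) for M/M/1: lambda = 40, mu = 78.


rho = 40/78; Var(N) = rho/(1-rho)^2 = 2.16

2.16


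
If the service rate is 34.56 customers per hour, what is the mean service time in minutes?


Mean service time = 60/mu = 60/34.56 = 1.74 minutes

1.74 minutes


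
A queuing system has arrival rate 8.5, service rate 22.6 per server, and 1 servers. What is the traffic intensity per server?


rho = lambda / (c * mu) = 8.5 / (1 * 22.6) = 0.3761

0.3761


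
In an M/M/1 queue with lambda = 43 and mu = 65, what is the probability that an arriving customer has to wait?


P(wait) = rho = lambda/mu = 43/65 = 0.6615

0.6615


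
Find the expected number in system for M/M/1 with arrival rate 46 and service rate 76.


rho = 46/76; L = rho/(1-rho) = 1.53

1.53


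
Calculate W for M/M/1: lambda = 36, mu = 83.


W = 1/(mu - lambda) = 1/(83 - 36) = 0.0213 hours

0.0213 hours


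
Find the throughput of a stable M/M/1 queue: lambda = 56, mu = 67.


For a stable queue (lambda < mu), throughput = lambda = 56 per hour

56 per hour


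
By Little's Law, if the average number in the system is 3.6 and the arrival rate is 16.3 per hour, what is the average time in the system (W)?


W = L / lambda = 3.6 / 16.3 = 0.2209 hours

0.2209 hours


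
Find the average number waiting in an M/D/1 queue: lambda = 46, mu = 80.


M/D/1: Lq = rho^2 / (2*(1-rho)) where rho = 46/80; Lq = 0.39

0.39


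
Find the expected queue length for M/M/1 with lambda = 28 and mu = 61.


rho = 28/61; Lq = rho^2/(1-rho) = 0.39

0.39


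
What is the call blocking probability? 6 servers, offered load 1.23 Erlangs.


B(N,A) = (A^N/N!) / sum(A^k/k!, k=0..N) with N=6, A=1.23 = 0.0014

0.0014


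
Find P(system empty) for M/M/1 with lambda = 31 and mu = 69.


P0 = 1 - rho = 1 - 31/69 = 0.5507

0.5507


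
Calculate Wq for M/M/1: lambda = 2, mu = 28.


rho = 2/28; Wq = rho/(mu - lambda) = 0.0027 hours

0.0027 hours


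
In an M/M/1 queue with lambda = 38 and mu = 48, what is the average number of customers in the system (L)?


rho = 38/48; L = rho/(1-rho) = 3.8

3.8


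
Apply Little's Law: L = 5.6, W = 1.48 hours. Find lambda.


lambda = L / W = 5.6 / 1.48 = 3.78 per hour

3.78 per hour


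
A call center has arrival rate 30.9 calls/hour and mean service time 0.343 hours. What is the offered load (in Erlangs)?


Offered load a = lambda * E[S] = 30.9 * 0.343 = 10.6 Erlangs

10.6 Erlangs


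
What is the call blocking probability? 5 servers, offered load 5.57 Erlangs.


B(N,A) = (A^N/N!) / sum(A^k/k!, k=0..N) with N=5, A=5.57 = 0.3293

0.3293


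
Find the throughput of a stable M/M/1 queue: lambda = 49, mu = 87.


For a stable queue (lambda < mu), throughput = lambda = 49 per hour

49 per hour


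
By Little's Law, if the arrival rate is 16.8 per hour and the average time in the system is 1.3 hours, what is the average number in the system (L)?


L = lambda * W = 16.8 * 1.3 = 21.84

21.84


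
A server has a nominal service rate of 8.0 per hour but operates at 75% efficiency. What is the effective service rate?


Effective rate = mu * efficiency = 8.0 * 0.75 = 6.0 per hour

6.0 per hour


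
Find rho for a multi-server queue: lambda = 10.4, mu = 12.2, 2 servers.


rho = lambda / (c * mu) = 10.4 / (2 * 12.2) = 0.4262

0.4262


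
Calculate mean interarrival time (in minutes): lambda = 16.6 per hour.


Mean interarrival time = 60/lambda = 60/16.6 = 3.61 minutes

3.61 minutes


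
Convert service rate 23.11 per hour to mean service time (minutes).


Mean service time = 60/mu = 60/23.11 = 2.6 minutes

2.6 minutes


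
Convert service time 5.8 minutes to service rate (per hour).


mu = 60 / avg_service_time = 60 / 5.8 = 10.34 per hour

10.34 per hour


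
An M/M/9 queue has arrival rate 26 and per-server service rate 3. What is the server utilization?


rho = lambda/(c*mu) = 26/(9*3) = 0.963

0.963


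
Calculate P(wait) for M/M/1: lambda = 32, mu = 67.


P(wait) = rho = lambda/mu = 32/67 = 0.4776

0.4776


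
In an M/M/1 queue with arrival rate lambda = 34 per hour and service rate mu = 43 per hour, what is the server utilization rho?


rho = lambda/mu = 34/43 = 0.7907

0.7907


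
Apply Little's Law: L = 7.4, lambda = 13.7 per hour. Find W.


W = L / lambda = 7.4 / 13.7 = 0.5401 hours

0.5401 hours


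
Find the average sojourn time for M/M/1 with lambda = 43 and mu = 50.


W = 1/(mu - lambda) = 1/(50 - 43) = 0.1429 hours

0.1429 hours


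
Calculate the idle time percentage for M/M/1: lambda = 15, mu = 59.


Idle fraction = (1 - rho) * 100 = (1 - 15/59) * 100 = 74.6%

74.6%


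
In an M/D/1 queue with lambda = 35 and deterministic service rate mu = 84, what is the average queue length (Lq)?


M/D/1: Lq = rho^2 / (2*(1-rho)) where rho = 35/84; Lq = 0.15

0.15


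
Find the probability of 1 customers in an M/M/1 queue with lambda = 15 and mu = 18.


rho = 15/18; P(n) = (1-rho)*rho^n = (1-15/18)*(15/18)^1 = 0.1389

0.1389


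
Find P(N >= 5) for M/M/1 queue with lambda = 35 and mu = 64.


P(N >= 5) = rho^5 = (35/64)^5 = 0.0489

0.0489


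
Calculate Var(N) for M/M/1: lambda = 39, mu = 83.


rho = 39/83; Var(N) = rho/(1-rho)^2 = 1.67

1.67


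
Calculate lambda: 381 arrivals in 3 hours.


lambda = total arrivals / time = 381 / 3 = 127.0 per hour

127.0 per hour


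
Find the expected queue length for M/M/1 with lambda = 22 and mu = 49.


rho = 22/49; Lq = rho^2/(1-rho) = 0.37

0.37


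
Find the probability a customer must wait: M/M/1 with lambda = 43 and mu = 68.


P(wait) = rho = lambda/mu = 43/68 = 0.6324

0.6324


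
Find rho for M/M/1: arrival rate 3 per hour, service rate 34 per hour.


rho = lambda/mu = 3/34 = 0.0882

0.0882


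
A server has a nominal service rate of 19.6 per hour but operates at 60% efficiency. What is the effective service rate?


Effective rate = mu * efficiency = 19.6 * 0.6 = 11.76 per hour

11.76 per hour


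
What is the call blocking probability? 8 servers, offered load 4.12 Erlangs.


B(N,A) = (A^N/N!) / sum(A^k/k!, k=0..N) with N=8, A=4.12 = 0.0343

0.0343


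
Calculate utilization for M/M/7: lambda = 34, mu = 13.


rho = lambda/(c*mu) = 34/(7*13) = 0.3736

0.3736


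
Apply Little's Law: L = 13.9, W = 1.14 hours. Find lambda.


lambda = L / W = 13.9 / 1.14 = 12.19 per hour

12.19 per hour


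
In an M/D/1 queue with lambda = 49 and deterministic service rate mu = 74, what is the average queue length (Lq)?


M/D/1: Lq = rho^2 / (2*(1-rho)) where rho = 49/74; Lq = 0.65

0.65


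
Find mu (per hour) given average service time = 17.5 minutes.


mu = 60 / avg_service_time = 60 / 17.5 = 3.43 per hour

3.43 per hour


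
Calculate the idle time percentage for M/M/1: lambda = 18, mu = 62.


Idle fraction = (1 - rho) * 100 = (1 - 18/62) * 100 = 71.0%

71.0%


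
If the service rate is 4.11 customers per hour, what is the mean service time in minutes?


Mean service time = 60/mu = 60/4.11 = 14.6 minutes

14.6 minutes


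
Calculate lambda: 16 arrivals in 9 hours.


lambda = total arrivals / time = 16 / 9 = 1.78 per hour

1.78 per hour


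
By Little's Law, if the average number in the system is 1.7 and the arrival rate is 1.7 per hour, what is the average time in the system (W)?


W = L / lambda = 1.7 / 1.7 = 1.0 hours

1.0 hours


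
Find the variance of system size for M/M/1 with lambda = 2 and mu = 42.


rho = 2/42; Var(N) = rho/(1-rho)^2 = 0.05

0.05


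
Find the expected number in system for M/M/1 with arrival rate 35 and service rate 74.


rho = 35/74; L = rho/(1-rho) = 0.9

0.9


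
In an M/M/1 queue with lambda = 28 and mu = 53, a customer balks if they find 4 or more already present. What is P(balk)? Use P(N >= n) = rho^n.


P(N >= 4) = rho^4 = (28/53)^4 = 0.0779

0.0779


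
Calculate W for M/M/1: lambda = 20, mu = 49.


W = 1/(mu - lambda) = 1/(49 - 20) = 0.0345 hours

0.0345 hours


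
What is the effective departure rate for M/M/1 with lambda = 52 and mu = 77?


For a stable queue (lambda < mu), throughput = lambda = 52 per hour

52 per hour


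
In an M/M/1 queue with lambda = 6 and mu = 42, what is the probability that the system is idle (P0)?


P0 = 1 - rho = 1 - 6/42 = 0.8571

0.8571


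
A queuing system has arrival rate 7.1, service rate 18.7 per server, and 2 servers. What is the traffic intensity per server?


rho = lambda / (c * mu) = 7.1 / (2 * 18.7) = 0.1898

0.1898


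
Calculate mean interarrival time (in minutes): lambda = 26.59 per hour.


Mean interarrival time = 60/lambda = 60/26.59 = 2.26 minutes

2.26 minutes


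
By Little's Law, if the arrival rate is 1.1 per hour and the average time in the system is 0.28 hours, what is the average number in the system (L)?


L = lambda * W = 1.1 * 0.28 = 0.31

0.31


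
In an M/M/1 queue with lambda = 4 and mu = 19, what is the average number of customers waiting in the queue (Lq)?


rho = 4/19; Lq = rho^2/(1-rho) = 0.06

0.06


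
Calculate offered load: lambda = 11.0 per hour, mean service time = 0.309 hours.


Offered load a = lambda * E[S] = 11.0 * 0.309 = 3.4 Erlangs

3.4 Erlangs


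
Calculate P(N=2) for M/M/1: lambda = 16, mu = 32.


rho = 16/32; P(n) = (1-rho)*rho^n = (1-16/32)*(16/32)^2 = 0.125

0.125


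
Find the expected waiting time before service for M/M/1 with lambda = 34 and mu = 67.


rho = 34/67; Wq = rho/(mu - lambda) = 0.0154 hours

0.0154 hours


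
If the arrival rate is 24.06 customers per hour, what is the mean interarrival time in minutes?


Mean interarrival time = 60/lambda = 60/24.06 = 2.49 minutes

2.49 minutes


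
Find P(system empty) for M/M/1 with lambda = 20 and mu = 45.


P0 = 1 - rho = 1 - 20/45 = 0.5556

0.5556


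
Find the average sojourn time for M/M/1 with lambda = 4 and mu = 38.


W = 1/(mu - lambda) = 1/(38 - 4) = 0.0294 hours

0.0294 hours


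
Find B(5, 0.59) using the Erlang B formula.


B(N,A) = (A^N/N!) / sum(A^k/k!, k=0..N) with N=5, A=0.59 = 0.0003

0.0003


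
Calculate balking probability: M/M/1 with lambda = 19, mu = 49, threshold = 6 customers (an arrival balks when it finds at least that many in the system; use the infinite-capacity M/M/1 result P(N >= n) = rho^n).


P(N >= 6) = rho^6 = (19/49)^6 = 0.0034

0.0034


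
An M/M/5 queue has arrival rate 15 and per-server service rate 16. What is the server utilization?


rho = lambda/(c*mu) = 15/(5*16) = 0.1875

0.1875


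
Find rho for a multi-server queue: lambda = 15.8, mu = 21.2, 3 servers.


rho = lambda / (c * mu) = 15.8 / (3 * 21.2) = 0.2484

0.2484


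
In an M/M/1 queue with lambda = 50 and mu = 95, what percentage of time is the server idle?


Idle fraction = (1 - rho) * 100 = (1 - 50/95) * 100 = 47.4%

47.4%


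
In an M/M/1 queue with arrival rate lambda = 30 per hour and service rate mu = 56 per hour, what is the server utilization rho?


rho = lambda/mu = 30/56 = 0.5357

0.5357


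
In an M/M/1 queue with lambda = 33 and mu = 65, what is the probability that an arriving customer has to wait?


P(wait) = rho = lambda/mu = 33/65 = 0.5077

0.5077


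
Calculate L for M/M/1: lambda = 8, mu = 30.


rho = 8/30; L = rho/(1-rho) = 0.36

0.36


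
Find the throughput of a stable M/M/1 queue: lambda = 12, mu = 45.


For a stable queue (lambda < mu), throughput = lambda = 12 per hour

12 per hour


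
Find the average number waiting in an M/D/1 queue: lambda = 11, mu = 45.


M/D/1: Lq = rho^2 / (2*(1-rho)) where rho = 11/45; Lq = 0.04

0.04


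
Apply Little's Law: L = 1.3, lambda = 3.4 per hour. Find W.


W = L / lambda = 1.3 / 3.4 = 0.3824 hours

0.3824 hours


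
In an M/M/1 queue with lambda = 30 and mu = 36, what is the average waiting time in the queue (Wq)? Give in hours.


rho = 30/36; Wq = rho/(mu - lambda) = 0.1389 hours

0.1389 hours


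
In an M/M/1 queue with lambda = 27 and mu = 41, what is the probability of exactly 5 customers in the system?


rho = 27/41; P(n) = (1-rho)*rho^n = (1-27/41)*(27/41)^5 = 0.0423

0.0423


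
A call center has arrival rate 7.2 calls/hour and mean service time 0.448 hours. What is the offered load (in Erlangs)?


Offered load a = lambda * E[S] = 7.2 * 0.448 = 3.23 Erlangs

3.23 Erlangs


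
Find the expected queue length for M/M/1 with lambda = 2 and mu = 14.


rho = 2/14; Lq = rho^2/(1-rho) = 0.02

0.02


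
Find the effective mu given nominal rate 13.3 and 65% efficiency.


Effective rate = mu * efficiency = 13.3 * 0.65 = 8.65 per hour

8.65 per hour


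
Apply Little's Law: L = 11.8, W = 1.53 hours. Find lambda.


lambda = L / W = 11.8 / 1.53 = 7.71 per hour

7.71 per hour


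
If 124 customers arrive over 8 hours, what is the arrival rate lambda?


lambda = total arrivals / time = 124 / 8 = 15.5 per hour

15.5 per hour


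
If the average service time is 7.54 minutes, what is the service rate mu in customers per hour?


mu = 60 / avg_service_time = 60 / 7.54 = 7.96 per hour

7.96 per hour


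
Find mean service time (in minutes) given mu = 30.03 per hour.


Mean service time = 60/mu = 60/30.03 = 2.0 minutes

2.0 minutes


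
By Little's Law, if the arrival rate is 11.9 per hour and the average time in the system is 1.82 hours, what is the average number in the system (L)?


L = lambda * W = 11.9 * 1.82 = 21.66

21.66


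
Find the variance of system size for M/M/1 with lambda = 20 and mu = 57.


rho = 20/57; Var(N) = rho/(1-rho)^2 = 0.83

0.83


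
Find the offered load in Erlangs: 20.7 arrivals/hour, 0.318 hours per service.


Offered load a = lambda * E[S] = 20.7 * 0.318 = 6.58 Erlangs

6.58 Erlangs


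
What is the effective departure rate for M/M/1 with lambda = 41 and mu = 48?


For a stable queue (lambda < mu), throughput = lambda = 41 per hour

41 per hour


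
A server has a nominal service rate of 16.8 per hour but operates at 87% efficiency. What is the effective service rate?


Effective rate = mu * efficiency = 16.8 * 0.87 = 14.62 per hour

14.62 per hour


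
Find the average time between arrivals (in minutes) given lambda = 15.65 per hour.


Mean interarrival time = 60/lambda = 60/15.65 = 3.83 minutes

3.83 minutes


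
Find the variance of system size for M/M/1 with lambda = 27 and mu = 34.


rho = 27/34; Var(N) = rho/(1-rho)^2 = 18.73

18.73


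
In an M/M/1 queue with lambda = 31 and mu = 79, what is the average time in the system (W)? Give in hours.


W = 1/(mu - lambda) = 1/(79 - 31) = 0.0208 hours

0.0208 hours


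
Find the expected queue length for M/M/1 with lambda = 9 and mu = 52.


rho = 9/52; Lq = rho^2/(1-rho) = 0.04

0.04


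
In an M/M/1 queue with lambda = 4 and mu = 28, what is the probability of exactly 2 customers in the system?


rho = 4/28; P(n) = (1-rho)*rho^n = (1-4/28)*(4/28)^2 = 0.0175

0.0175


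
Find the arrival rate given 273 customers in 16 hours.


lambda = total arrivals / time = 273 / 16 = 17.06 per hour

17.06 per hour


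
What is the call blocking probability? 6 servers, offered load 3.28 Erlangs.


B(N,A) = (A^N/N!) / sum(A^k/k!, k=0..N) with N=6, A=3.28 = 0.0685

0.0685


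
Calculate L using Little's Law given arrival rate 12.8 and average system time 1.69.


L = lambda * W = 12.8 * 1.69 = 21.63

21.63


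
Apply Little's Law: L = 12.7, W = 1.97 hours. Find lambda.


lambda = L / W = 12.7 / 1.97 = 6.45 per hour

6.45 per hour


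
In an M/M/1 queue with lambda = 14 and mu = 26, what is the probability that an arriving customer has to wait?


P(wait) = rho = lambda/mu = 14/26 = 0.5385

0.5385


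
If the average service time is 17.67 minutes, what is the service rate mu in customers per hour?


mu = 60 / avg_service_time = 60 / 17.67 = 3.4 per hour

3.4 per hour


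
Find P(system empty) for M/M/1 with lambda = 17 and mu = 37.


P0 = 1 - rho = 1 - 17/37 = 0.5405

0.5405


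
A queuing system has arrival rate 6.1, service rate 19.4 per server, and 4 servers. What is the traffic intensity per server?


rho = lambda / (c * mu) = 6.1 / (4 * 19.4) = 0.0786

0.0786


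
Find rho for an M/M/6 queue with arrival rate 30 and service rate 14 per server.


rho = lambda/(c*mu) = 30/(6*14) = 0.3571

0.3571


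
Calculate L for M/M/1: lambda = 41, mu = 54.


rho = 41/54; L = rho/(1-rho) = 3.15

3.15


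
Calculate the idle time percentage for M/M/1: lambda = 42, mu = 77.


Idle fraction = (1 - rho) * 100 = (1 - 42/77) * 100 = 45.5%

45.5%


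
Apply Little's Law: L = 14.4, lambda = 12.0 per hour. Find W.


W = L / lambda = 14.4 / 12.0 = 1.2 hours

1.2 hours


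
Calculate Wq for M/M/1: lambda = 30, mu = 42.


rho = 30/42; Wq = rho/(mu - lambda) = 0.0595 hours

0.0595 hours


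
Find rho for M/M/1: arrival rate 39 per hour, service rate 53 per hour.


rho = lambda/mu = 39/53 = 0.7358

0.7358


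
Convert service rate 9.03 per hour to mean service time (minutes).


Mean service time = 60/mu = 60/9.03 = 6.64 minutes

6.64 minutes


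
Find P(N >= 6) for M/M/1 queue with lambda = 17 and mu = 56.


P(N >= 6) = rho^6 = (17/56)^6 = 0.0008

0.0008


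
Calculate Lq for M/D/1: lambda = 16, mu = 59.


M/D/1: Lq = rho^2 / (2*(1-rho)) where rho = 16/59; Lq = 0.05

0.05


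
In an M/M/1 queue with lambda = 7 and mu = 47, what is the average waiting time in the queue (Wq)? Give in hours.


rho = 7/47; Wq = rho/(mu - lambda) = 0.0037 hours

0.0037 hours


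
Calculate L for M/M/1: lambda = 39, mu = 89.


rho = 39/89; L = rho/(1-rho) = 0.78

0.78


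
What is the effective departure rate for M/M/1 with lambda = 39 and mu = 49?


For a stable queue (lambda < mu), throughput = lambda = 39 per hour

39 per hour


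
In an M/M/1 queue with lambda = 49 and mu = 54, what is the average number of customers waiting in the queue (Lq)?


rho = 49/54; Lq = rho^2/(1-rho) = 8.89

8.89


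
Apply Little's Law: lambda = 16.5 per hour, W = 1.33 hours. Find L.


L = lambda * W = 16.5 * 1.33 = 21.95

21.95


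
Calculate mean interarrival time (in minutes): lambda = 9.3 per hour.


Mean interarrival time = 60/lambda = 60/9.3 = 6.45 minutes

6.45 minutes


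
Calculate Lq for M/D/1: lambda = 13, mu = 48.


M/D/1: Lq = rho^2 / (2*(1-rho)) where rho = 13/48; Lq = 0.05

0.05


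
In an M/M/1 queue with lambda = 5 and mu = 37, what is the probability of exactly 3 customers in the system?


rho = 5/37; P(n) = (1-rho)*rho^n = (1-5/37)*(5/37)^3 = 0.0021

0.0021


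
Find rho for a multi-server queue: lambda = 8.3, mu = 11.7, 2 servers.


rho = lambda / (c * mu) = 8.3 / (2 * 11.7) = 0.3547

0.3547


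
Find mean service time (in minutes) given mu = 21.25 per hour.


Mean service time = 60/mu = 60/21.25 = 2.82 minutes

2.82 minutes


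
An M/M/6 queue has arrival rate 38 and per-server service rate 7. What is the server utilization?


rho = lambda/(c*mu) = 38/(6*7) = 0.9048

0.9048


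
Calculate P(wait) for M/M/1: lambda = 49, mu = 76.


P(wait) = rho = lambda/mu = 49/76 = 0.6447

0.6447


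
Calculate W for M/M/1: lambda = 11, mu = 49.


W = 1/(mu - lambda) = 1/(49 - 11) = 0.0263 hours

0.0263 hours


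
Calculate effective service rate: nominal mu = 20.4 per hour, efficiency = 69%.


Effective rate = mu * efficiency = 20.4 * 0.69 = 14.08 per hour

14.08 per hour


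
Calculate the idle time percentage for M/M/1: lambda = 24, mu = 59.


Idle fraction = (1 - rho) * 100 = (1 - 24/59) * 100 = 59.3%

59.3%


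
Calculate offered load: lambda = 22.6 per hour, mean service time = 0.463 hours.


Offered load a = lambda * E[S] = 22.6 * 0.463 = 10.46 Erlangs

10.46 Erlangs


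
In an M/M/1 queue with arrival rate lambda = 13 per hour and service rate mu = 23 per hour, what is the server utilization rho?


rho = lambda/mu = 13/23 = 0.5652

0.5652


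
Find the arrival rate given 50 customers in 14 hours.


lambda = total arrivals / time = 50 / 14 = 3.57 per hour

3.57 per hour


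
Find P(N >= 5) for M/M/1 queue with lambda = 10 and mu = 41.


P(N >= 5) = rho^5 = (10/41)^5 = 0.0009

0.0009


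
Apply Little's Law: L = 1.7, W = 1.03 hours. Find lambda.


lambda = L / W = 1.7 / 1.03 = 1.65 per hour

1.65 per hour


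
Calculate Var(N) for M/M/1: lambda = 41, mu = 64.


rho = 41/64; Var(N) = rho/(1-rho)^2 = 4.96

4.96


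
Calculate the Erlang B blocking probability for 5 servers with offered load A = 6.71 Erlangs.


B(N,A) = (A^N/N!) / sum(A^k/k!, k=0..N) with N=5, A=6.71 = 0.4072

0.4072
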